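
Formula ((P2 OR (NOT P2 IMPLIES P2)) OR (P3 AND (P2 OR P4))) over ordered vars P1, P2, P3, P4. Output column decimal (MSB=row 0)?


Formula: ((P2 OR (NOT P2 IMPLIES P2)) OR (P3 AND (P2 OR P4))) over P1, P2, P3, P4 (16 rows)
Evaluate each row (bits = P1,P2,P3,P4, MSB first):
  row 0 [0000]: ((0 OR (NOT 0 IMPLIES 0)) OR (0 AND (0 OR 0))) -> 0
  row 1 [0001]: ((0 OR (NOT 0 IMPLIES 0)) OR (0 AND (0 OR 1))) -> 0
  row 2 [0010]: ((0 OR (NOT 0 IMPLIES 0)) OR (1 AND (0 OR 0))) -> 0
  row 3 [0011]: ((0 OR (NOT 0 IMPLIES 0)) OR (1 AND (0 OR 1))) -> 1
  row 4 [0100]: ((1 OR (NOT 1 IMPLIES 1)) OR (0 AND (1 OR 0))) -> 1
  row 5 [0101]: ((1 OR (NOT 1 IMPLIES 1)) OR (0 AND (1 OR 1))) -> 1
  row 6 [0110]: ((1 OR (NOT 1 IMPLIES 1)) OR (1 AND (1 OR 0))) -> 1
  row 7 [0111]: ((1 OR (NOT 1 IMPLIES 1)) OR (1 AND (1 OR 1))) -> 1
  row 8 [1000]: ((0 OR (NOT 0 IMPLIES 0)) OR (0 AND (0 OR 0))) -> 0
  row 9 [1001]: ((0 OR (NOT 0 IMPLIES 0)) OR (0 AND (0 OR 1))) -> 0
  row 10 [1010]: ((0 OR (NOT 0 IMPLIES 0)) OR (1 AND (0 OR 0))) -> 0
  row 11 [1011]: ((0 OR (NOT 0 IMPLIES 0)) OR (1 AND (0 OR 1))) -> 1
  row 12 [1100]: ((1 OR (NOT 1 IMPLIES 1)) OR (0 AND (1 OR 0))) -> 1
  row 13 [1101]: ((1 OR (NOT 1 IMPLIES 1)) OR (0 AND (1 OR 1))) -> 1
  row 14 [1110]: ((1 OR (NOT 1 IMPLIES 1)) OR (1 AND (1 OR 0))) -> 1
  row 15 [1111]: ((1 OR (NOT 1 IMPLIES 1)) OR (1 AND (1 OR 1))) -> 1
Full result column, 4 rows per line (P1,P2 fixed per line; P3,P4 runs 00..11 left to right):
  rows 0-3 [P1,P2=00]: 0001  = hex 1
  rows 4-7 [P1,P2=01]: 1111  = hex F
  rows 8-11 [P1,P2=10]: 0001  = hex 1
  rows 12-15 [P1,P2=11]: 1111  = hex F
Output column (row 0 .. row 15) = 0001111100011111
Output column grouped in 4s = 0001 1111 0001 1111 = 0x1F1F
Convert to decimal digit by digit (value = value*16 + digit):
  1 -> 1
  1*16 + 15 (F) = 31
  31*16 + 1 = 497
  497*16 + 15 (F) = 7967
Decimal = 7967

7967


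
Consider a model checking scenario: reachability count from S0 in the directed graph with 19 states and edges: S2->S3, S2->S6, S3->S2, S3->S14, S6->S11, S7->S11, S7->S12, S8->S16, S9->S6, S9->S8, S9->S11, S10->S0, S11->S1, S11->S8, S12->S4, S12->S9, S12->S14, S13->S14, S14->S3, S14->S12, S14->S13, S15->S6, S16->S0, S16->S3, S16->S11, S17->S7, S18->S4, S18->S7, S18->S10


BFS from S0:
  layer 0: {S0}
Reachable set: {S0}
Count = 1

1


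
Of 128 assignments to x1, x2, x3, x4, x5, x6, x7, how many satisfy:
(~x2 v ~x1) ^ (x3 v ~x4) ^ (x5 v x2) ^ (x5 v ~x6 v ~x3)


CNF with 4 clauses over 7 vars (128 assignments).
An assignment satisfies CNF iff every clause has >=1 true literal.
Check each row (bits = x1,x2,x3,x4,x5,x6,x7; clause T/F shown):
  row 0 [0000000]: clauses=TTFT -> 0
  row 1 [0000001]: clauses=TTFT -> 0
  row 2 [0000010]: clauses=TTFT -> 0
  row 3 [0000011]: clauses=TTFT -> 0
  row 4 [0000100]: clauses=TTTT -> 1
  (every remaining row is evaluated the same way; all 128 results are listed next)
Full result column, 8 rows per line (x1,x2,x3,x4 fixed per line; x5,x6,x7 runs 000..111 left to right):
  rows 0-7 [x1,x2,x3,x4=0000]: 00001111  (ones: 4)
  rows 8-15 [x1,x2,x3,x4=0001]: 00000000  (ones: 0)
  rows 16-23 [x1,x2,x3,x4=0010]: 00001111  (ones: 4)
  rows 24-31 [x1,x2,x3,x4=0011]: 00001111  (ones: 4)
  rows 32-39 [x1,x2,x3,x4=0100]: 11111111  (ones: 8)
  rows 40-47 [x1,x2,x3,x4=0101]: 00000000  (ones: 0)
  rows 48-55 [x1,x2,x3,x4=0110]: 11001111  (ones: 6)
  rows 56-63 [x1,x2,x3,x4=0111]: 11001111  (ones: 6)
  rows 64-71 [x1,x2,x3,x4=1000]: 00001111  (ones: 4)
  rows 72-79 [x1,x2,x3,x4=1001]: 00000000  (ones: 0)
  rows 80-87 [x1,x2,x3,x4=1010]: 00001111  (ones: 4)
  rows 88-95 [x1,x2,x3,x4=1011]: 00001111  (ones: 4)
  rows 96-103 [x1,x2,x3,x4=1100]: 00000000  (ones: 0)
  rows 104-111 [x1,x2,x3,x4=1101]: 00000000  (ones: 0)
  rows 112-119 [x1,x2,x3,x4=1110]: 00000000  (ones: 0)
  rows 120-127 [x1,x2,x3,x4=1111]: 00000000  (ones: 0)
Satisfying assignments = 4+0+4+4+8+0+6+6+4+0+4+4+0+0+0+0 = 44

44


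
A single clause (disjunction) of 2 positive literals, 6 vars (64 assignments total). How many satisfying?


Step 1: Total=2^6=64
Step 2: Unsat when all 2 false: 2^4=16
Step 3: Sat=64-16=48

48


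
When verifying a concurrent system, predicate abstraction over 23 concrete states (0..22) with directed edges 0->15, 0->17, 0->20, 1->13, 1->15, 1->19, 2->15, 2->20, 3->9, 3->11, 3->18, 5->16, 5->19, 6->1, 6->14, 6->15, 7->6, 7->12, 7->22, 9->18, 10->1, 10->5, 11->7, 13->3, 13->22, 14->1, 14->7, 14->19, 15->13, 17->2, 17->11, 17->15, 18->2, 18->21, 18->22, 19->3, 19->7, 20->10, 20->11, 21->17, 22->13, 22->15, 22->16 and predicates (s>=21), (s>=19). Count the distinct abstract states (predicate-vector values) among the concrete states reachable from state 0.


BFS from 0:
Concrete reachable: {0, 1, 2, 3, 5, 6, 7, 9, 10, 11, 12, 13, 14, 15, 16, 17, 18, 19, 20, 21, 22}
Abstract via predicates (s>=21), (s>=19):
  (0,0) <- {0, 1, 2, 3, 5, 6, 7, 9, 10, 11, 12, 13, 14, 15, 16, 17, 18}
  (0,1) <- {19, 20}
  (1,1) <- {21, 22}
Distinct abstract states = 3

3


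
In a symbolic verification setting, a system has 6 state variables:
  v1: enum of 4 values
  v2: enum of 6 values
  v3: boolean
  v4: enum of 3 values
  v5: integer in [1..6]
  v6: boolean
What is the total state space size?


State space = product of domain sizes of all variables.
Domain sizes:
  v1 (enum of 4 values): 4
  v2 (enum of 6 values): 6
  v3 (boolean): 2
  v4 (enum of 3 values): 3
  v5 (integer in [1..6]): 6
  v6 (boolean): 2
Product = 4 * 6 * 2 * 3 * 6 * 2 = 1728

1728


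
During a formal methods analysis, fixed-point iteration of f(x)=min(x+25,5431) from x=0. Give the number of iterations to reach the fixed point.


Step 1: x=0, cap=5431, increment=25
Step 2: x grows by 25 each step until capped at 5431; fixed point is x=5431
Step 3: iterations = ceil(5431/25) = 218

218


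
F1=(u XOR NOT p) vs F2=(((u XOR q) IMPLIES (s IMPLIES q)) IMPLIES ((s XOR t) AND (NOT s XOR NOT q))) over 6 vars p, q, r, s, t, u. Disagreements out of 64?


F1 = (u XOR NOT p)
F2 = (((u XOR q) IMPLIES (s IMPLIES q)) IMPLIES ((s XOR t) AND (NOT s XOR NOT q)))
Evaluate both on each of 64 rows (bits = p,q,r,s,t,u):
  row 0 [000000]: F1=1 F2=0 (differ) -> 1
  row 1 [000001]: F1=0 F2=0 -> 0
  row 2 [000010]: F1=1 F2=0 (differ) -> 1
  row 3 [000011]: F1=0 F2=0 -> 0
  row 4 [000100]: F1=1 F2=1 -> 0
  (every remaining row is evaluated the same way; all 64 results are listed next)
Full result column, 8 rows per line (p,q,r fixed per line; s,t,u runs 000..111 left to right):
  rows 0-7 [p,q,r=000]: 10100111  (ones: 5)
  rows 8-15 [p,q,r=001]: 10100111  (ones: 5)
  rows 16-23 [p,q,r=010]: 10011010  (ones: 4)
  rows 24-31 [p,q,r=011]: 10011010  (ones: 4)
  rows 32-39 [p,q,r=100]: 01011000  (ones: 3)
  rows 40-47 [p,q,r=101]: 01011000  (ones: 3)
  rows 48-55 [p,q,r=110]: 01100101  (ones: 4)
  rows 56-63 [p,q,r=111]: 01100101  (ones: 4)
Disagreements = 5+5+4+4+3+3+4+4 = 32

32


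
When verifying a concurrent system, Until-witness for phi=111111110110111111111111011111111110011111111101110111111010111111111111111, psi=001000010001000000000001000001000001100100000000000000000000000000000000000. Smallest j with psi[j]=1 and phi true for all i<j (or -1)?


(phi U psi) at 0: need smallest j with psi[j]=1 and phi[i]=1 for all i in [0,j).
Scan from step 0:
  step 0: phi=1, psi=0 -> continue
  step 1: phi=1, psi=0 -> continue
  step 2: psi=1 and phi held for [0,2) -> witness found
Witness step = 2

2


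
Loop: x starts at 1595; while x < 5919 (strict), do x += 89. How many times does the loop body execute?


Step 1: x goes from 1595 toward 5919 by 89; the body runs while x<5919, so iterations = ceil((bound-start)/step)
Step 2: Distance=4324
Step 3: ceil(4324/89)=49

49


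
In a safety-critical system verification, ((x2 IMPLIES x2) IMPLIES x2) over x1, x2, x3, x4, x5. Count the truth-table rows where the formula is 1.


Formula: ((x2 IMPLIES x2) IMPLIES x2) over 5 vars (32 rows)
Evaluate each row (x1, x2, x3, x4, x5 as bits, MSB first):
  row 0 [00000]: ((0 IMPLIES 0) IMPLIES 0) -> 0
  row 1 [00001]: ((0 IMPLIES 0) IMPLIES 0) -> 0
  row 2 [00010]: ((0 IMPLIES 0) IMPLIES 0) -> 0
  row 3 [00011]: ((0 IMPLIES 0) IMPLIES 0) -> 0
  row 4 [00100]: ((0 IMPLIES 0) IMPLIES 0) -> 0
  row 5 [00101]: ((0 IMPLIES 0) IMPLIES 0) -> 0
  row 6 [00110]: ((0 IMPLIES 0) IMPLIES 0) -> 0
  row 7 [00111]: ((0 IMPLIES 0) IMPLIES 0) -> 0
  row 8 [01000]: ((1 IMPLIES 1) IMPLIES 1) -> 1
  row 9 [01001]: ((1 IMPLIES 1) IMPLIES 1) -> 1
  row 10 [01010]: ((1 IMPLIES 1) IMPLIES 1) -> 1
  row 11 [01011]: ((1 IMPLIES 1) IMPLIES 1) -> 1
  row 12 [01100]: ((1 IMPLIES 1) IMPLIES 1) -> 1
  row 13 [01101]: ((1 IMPLIES 1) IMPLIES 1) -> 1
  row 14 [01110]: ((1 IMPLIES 1) IMPLIES 1) -> 1
  row 15 [01111]: ((1 IMPLIES 1) IMPLIES 1) -> 1
  row 16 [10000]: ((0 IMPLIES 0) IMPLIES 0) -> 0
  row 17 [10001]: ((0 IMPLIES 0) IMPLIES 0) -> 0
  row 18 [10010]: ((0 IMPLIES 0) IMPLIES 0) -> 0
  row 19 [10011]: ((0 IMPLIES 0) IMPLIES 0) -> 0
  row 20 [10100]: ((0 IMPLIES 0) IMPLIES 0) -> 0
  row 21 [10101]: ((0 IMPLIES 0) IMPLIES 0) -> 0
  row 22 [10110]: ((0 IMPLIES 0) IMPLIES 0) -> 0
  row 23 [10111]: ((0 IMPLIES 0) IMPLIES 0) -> 0
  row 24 [11000]: ((1 IMPLIES 1) IMPLIES 1) -> 1
  row 25 [11001]: ((1 IMPLIES 1) IMPLIES 1) -> 1
  row 26 [11010]: ((1 IMPLIES 1) IMPLIES 1) -> 1
  row 27 [11011]: ((1 IMPLIES 1) IMPLIES 1) -> 1
  row 28 [11100]: ((1 IMPLIES 1) IMPLIES 1) -> 1
  row 29 [11101]: ((1 IMPLIES 1) IMPLIES 1) -> 1
  row 30 [11110]: ((1 IMPLIES 1) IMPLIES 1) -> 1
  row 31 [11111]: ((1 IMPLIES 1) IMPLIES 1) -> 1
Full result column, 8 rows per line (x1,x2 fixed per line; x3,x4,x5 runs 000..111 left to right):
  rows 0-7 [x1,x2=00]: 00000000  (ones: 0)
  rows 8-15 [x1,x2=01]: 11111111  (ones: 8)
  rows 16-23 [x1,x2=10]: 00000000  (ones: 0)
  rows 24-31 [x1,x2=11]: 11111111  (ones: 8)
Count of 1-rows = 0+8+0+8 = 16

16


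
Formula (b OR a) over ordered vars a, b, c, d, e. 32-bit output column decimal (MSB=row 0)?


Formula: (b OR a) over a, b, c, d, e (32 rows)
Evaluate each row (bits = a,b,c,d,e, MSB first):
  row 0 [00000]: (0 OR 0) -> 0
  row 1 [00001]: (0 OR 0) -> 0
  row 2 [00010]: (0 OR 0) -> 0
  row 3 [00011]: (0 OR 0) -> 0
  row 4 [00100]: (0 OR 0) -> 0
  row 5 [00101]: (0 OR 0) -> 0
  row 6 [00110]: (0 OR 0) -> 0
  row 7 [00111]: (0 OR 0) -> 0
  row 8 [01000]: (1 OR 0) -> 1
  row 9 [01001]: (1 OR 0) -> 1
  row 10 [01010]: (1 OR 0) -> 1
  row 11 [01011]: (1 OR 0) -> 1
  row 12 [01100]: (1 OR 0) -> 1
  row 13 [01101]: (1 OR 0) -> 1
  row 14 [01110]: (1 OR 0) -> 1
  row 15 [01111]: (1 OR 0) -> 1
  row 16 [10000]: (0 OR 1) -> 1
  row 17 [10001]: (0 OR 1) -> 1
  row 18 [10010]: (0 OR 1) -> 1
  row 19 [10011]: (0 OR 1) -> 1
  row 20 [10100]: (0 OR 1) -> 1
  row 21 [10101]: (0 OR 1) -> 1
  row 22 [10110]: (0 OR 1) -> 1
  row 23 [10111]: (0 OR 1) -> 1
  row 24 [11000]: (1 OR 1) -> 1
  row 25 [11001]: (1 OR 1) -> 1
  row 26 [11010]: (1 OR 1) -> 1
  row 27 [11011]: (1 OR 1) -> 1
  row 28 [11100]: (1 OR 1) -> 1
  row 29 [11101]: (1 OR 1) -> 1
  row 30 [11110]: (1 OR 1) -> 1
  row 31 [11111]: (1 OR 1) -> 1
Full result column, 4 rows per line (a,b,c fixed per line; d,e runs 00..11 left to right):
  rows 0-3 [a,b,c=000]: 0000  = hex 0
  rows 4-7 [a,b,c=001]: 0000  = hex 0
  rows 8-11 [a,b,c=010]: 1111  = hex F
  rows 12-15 [a,b,c=011]: 1111  = hex F
  rows 16-19 [a,b,c=100]: 1111  = hex F
  rows 20-23 [a,b,c=101]: 1111  = hex F
  rows 24-27 [a,b,c=110]: 1111  = hex F
  rows 28-31 [a,b,c=111]: 1111  = hex F
Output column (row 0 .. row 31) = 00000000111111111111111111111111
Output column grouped in 4s = 0000 0000 1111 1111 1111 1111 1111 1111 = 0x00FFFFFF
Convert to decimal digit by digit (value = value*16 + digit):
  0 -> 0
  0*16 + 0 = 0
  0*16 + 15 (F) = 15
  15*16 + 15 (F) = 255
  255*16 + 15 (F) = 4095
  4095*16 + 15 (F) = 65535
  65535*16 + 15 (F) = 1048575
  1048575*16 + 15 (F) = 16777215
Decimal = 16777215

16777215


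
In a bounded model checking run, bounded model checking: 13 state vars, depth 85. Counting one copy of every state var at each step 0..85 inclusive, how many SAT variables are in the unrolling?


BMC unrolls to depth k, creating one copy of each state var for steps 0..k.
Step count = 85 + 1 = 86 (steps 0 through 85)
Vars per step = 13
Total = 13 * 86 = 1118

1118


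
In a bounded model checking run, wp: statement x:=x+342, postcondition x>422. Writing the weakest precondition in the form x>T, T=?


Formula: wp(x:=E, P) = P[E/x] (substitute E for x in postcondition)
Step 1: Postcondition: x>422
Step 2: Substitute x+342 for x: x+342>422
Step 3: Solve for x: x > 422-342 = 80

80


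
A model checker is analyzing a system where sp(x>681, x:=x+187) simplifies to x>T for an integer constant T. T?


Formula: sp(P, x:=E) = exists old_x. (x = E[old_x/x]) AND P[old_x/x] (old_x is the value of x before the assignment; eliminate old_x by solving x = E[old_x/x] for old_x)
Step 1: Precondition P: x>681, i.e. old_x > 681
Step 2: Assignment gives x = old_x + 187, so old_x = x - 187
Step 3: Substitute into P: x - 187 > 681
Step 4: Simplify: x > 681+187 = 868

868


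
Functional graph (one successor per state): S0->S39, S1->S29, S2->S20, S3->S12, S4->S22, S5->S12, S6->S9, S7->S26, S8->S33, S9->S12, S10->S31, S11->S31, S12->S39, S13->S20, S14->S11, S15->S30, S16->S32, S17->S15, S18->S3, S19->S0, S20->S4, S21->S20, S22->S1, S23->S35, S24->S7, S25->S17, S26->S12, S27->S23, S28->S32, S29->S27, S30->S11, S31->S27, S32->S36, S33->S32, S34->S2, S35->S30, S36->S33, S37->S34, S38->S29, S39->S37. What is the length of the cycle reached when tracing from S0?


Trace from S0 until a state repeats:
  S0 -> S39 -> S37 -> S34 -> S2 -> S20 -> S4 -> S22 -> S1 -> S29 -> S27 -> S23 -> S35 -> S30 -> S11 -> S31 -> S27
S27 first seen at step 10, revisited at step 16.
Cycle length = 16 - 10 = 6

6


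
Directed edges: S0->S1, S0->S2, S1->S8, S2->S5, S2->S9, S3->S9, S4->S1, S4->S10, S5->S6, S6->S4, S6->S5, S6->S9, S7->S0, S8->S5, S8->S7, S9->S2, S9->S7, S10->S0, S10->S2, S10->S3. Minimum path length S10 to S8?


BFS layer-by-layer from S10:
  dist 0: {S10}
  dist 1: {S0, S2, S3}
  dist 2: {S1, S5, S9}
  dist 3: {S6, S7, S8}
  -> S8 reached at distance 3
Shortest path length = 3

3


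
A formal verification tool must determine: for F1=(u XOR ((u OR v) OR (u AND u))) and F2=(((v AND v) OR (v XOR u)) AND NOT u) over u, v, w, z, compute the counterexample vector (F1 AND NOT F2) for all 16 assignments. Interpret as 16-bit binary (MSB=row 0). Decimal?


F1 = (u XOR ((u OR v) OR (u AND u)))
F2 = (((v AND v) OR (v XOR u)) AND NOT u)
Counterexample to F1=>F2 is where F1=1 and F2=0.
Evaluate each row (bits = u,v,w,z, MSB first):
  row 0 [0000]: F1=0 F2=0 -> F1&~F2 -> 0
  row 1 [0001]: F1=0 F2=0 -> F1&~F2 -> 0
  row 2 [0010]: F1=0 F2=0 -> F1&~F2 -> 0
  row 3 [0011]: F1=0 F2=0 -> F1&~F2 -> 0
  row 4 [0100]: F1=1 F2=1 -> F1&~F2 -> 0
  row 5 [0101]: F1=1 F2=1 -> F1&~F2 -> 0
  row 6 [0110]: F1=1 F2=1 -> F1&~F2 -> 0
  row 7 [0111]: F1=1 F2=1 -> F1&~F2 -> 0
  row 8 [1000]: F1=0 F2=0 -> F1&~F2 -> 0
  row 9 [1001]: F1=0 F2=0 -> F1&~F2 -> 0
  row 10 [1010]: F1=0 F2=0 -> F1&~F2 -> 0
  row 11 [1011]: F1=0 F2=0 -> F1&~F2 -> 0
  row 12 [1100]: F1=0 F2=0 -> F1&~F2 -> 0
  row 13 [1101]: F1=0 F2=0 -> F1&~F2 -> 0
  row 14 [1110]: F1=0 F2=0 -> F1&~F2 -> 0
  row 15 [1111]: F1=0 F2=0 -> F1&~F2 -> 0
Full result column, 4 rows per line (u,v fixed per line; w,z runs 00..11 left to right):
  rows 0-3 [u,v=00]: 0000  = hex 0
  rows 4-7 [u,v=01]: 0000  = hex 0
  rows 8-11 [u,v=10]: 0000  = hex 0
  rows 12-15 [u,v=11]: 0000  = hex 0
Counterexample vector (row 0 .. row 15) = 0000000000000000
Output column grouped in 4s = 0000 0000 0000 0000 = 0x0000
Convert to decimal digit by digit (value = value*16 + digit):
  0 -> 0
  0*16 + 0 = 0
  0*16 + 0 = 0
  0*16 + 0 = 0
Decimal = 0

0


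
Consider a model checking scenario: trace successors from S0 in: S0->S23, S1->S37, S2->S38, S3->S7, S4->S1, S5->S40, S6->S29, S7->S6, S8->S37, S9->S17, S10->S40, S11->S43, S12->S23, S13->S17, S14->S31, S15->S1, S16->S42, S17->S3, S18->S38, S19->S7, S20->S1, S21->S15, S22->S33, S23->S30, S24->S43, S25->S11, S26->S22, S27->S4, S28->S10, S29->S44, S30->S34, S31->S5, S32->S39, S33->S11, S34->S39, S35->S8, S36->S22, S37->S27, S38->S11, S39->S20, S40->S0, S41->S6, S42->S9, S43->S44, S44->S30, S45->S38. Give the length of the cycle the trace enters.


Trace from S0 until a state repeats:
  S0 -> S23 -> S30 -> S34 -> S39 -> S20 -> S1 -> S37 -> S27 -> S4 -> S1
S1 first seen at step 6, revisited at step 10.
Cycle length = 10 - 6 = 4

4


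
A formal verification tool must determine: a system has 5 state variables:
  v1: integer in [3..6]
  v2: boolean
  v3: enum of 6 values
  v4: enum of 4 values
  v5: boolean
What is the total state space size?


State space = product of domain sizes of all variables.
Domain sizes:
  v1 (integer in [3..6]): 4
  v2 (boolean): 2
  v3 (enum of 6 values): 6
  v4 (enum of 4 values): 4
  v5 (boolean): 2
Product = 4 * 2 * 6 * 4 * 2 = 384

384


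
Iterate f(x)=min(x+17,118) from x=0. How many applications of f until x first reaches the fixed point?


Step 1: x=0, cap=118, increment=17
Step 2: x grows by 17 each step until capped at 118; fixed point is x=118
Step 3: iterations = ceil(118/17) = 7

7


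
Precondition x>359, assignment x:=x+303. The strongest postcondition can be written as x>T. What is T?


Formula: sp(P, x:=E) = exists old_x. (x = E[old_x/x]) AND P[old_x/x] (old_x is the value of x before the assignment; eliminate old_x by solving x = E[old_x/x] for old_x)
Step 1: Precondition P: x>359, i.e. old_x > 359
Step 2: Assignment gives x = old_x + 303, so old_x = x - 303
Step 3: Substitute into P: x - 303 > 359
Step 4: Simplify: x > 359+303 = 662

662


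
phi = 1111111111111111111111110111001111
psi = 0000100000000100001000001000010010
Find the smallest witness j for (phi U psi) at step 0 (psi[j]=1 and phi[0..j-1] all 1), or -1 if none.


(phi U psi) at 0: need smallest j with psi[j]=1 and phi[i]=1 for all i in [0,j).
Scan from step 0:
  step 0: phi=1, psi=0 -> continue
  step 1: phi=1, psi=0 -> continue
  step 2: phi=1, psi=0 -> continue
  step 3: phi=1, psi=0 -> continue
  step 4: psi=1 and phi held for [0,4) -> witness found
Witness step = 4

4


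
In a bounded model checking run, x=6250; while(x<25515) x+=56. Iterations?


Step 1: x goes from 6250 toward 25515 by 56; the body runs while x<25515, so iterations = ceil((bound-start)/step)
Step 2: Distance=19265
Step 3: ceil(19265/56)=345

345


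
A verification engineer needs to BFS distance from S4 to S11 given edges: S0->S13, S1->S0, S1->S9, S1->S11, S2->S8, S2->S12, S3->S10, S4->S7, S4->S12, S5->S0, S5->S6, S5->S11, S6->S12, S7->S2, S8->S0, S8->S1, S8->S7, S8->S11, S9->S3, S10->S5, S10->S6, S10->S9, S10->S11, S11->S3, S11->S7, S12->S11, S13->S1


BFS layer-by-layer from S4:
  dist 0: {S4}
  dist 1: {S7, S12}
  dist 2: {S2, S11}
  -> S11 reached at distance 2
Shortest path length = 2

2


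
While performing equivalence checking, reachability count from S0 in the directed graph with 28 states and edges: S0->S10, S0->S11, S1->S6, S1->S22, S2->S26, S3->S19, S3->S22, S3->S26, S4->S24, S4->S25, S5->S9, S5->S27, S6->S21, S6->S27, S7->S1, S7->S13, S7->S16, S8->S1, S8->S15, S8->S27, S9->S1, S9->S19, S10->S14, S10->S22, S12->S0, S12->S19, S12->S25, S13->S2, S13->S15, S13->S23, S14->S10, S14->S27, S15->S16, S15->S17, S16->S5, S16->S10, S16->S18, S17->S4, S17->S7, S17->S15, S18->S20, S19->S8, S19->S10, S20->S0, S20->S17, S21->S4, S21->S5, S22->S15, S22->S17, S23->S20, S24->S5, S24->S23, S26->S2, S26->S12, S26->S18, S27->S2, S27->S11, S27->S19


BFS from S0:
  layer 0: {S0}
  layer 1: {S10, S11}
  layer 2: {S14, S22}
  layer 3: {S15, S17, S27}
  layer 4: {S2, S4, S7, S16, S19}
  layer 5: {S1, S5, S8, S13, S18, S24, S25, S26}
  layer 6: {S6, S9, S12, S20, S23}
  layer 7: {S21}
Reachable set: {S0, S1, S2, S4, S5, S6, S7, S8, S9, S10, S11, S12, S13, S14, S15, S16, S17, S18, S19, S20, S21, S22, S23, S24, S25, S26, S27}
Count = 27

27


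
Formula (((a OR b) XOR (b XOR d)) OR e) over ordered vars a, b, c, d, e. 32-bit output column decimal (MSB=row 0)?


Formula: (((a OR b) XOR (b XOR d)) OR e) over a, b, c, d, e (32 rows)
Evaluate each row (bits = a,b,c,d,e, MSB first):
  row 0 [00000]: (((0 OR 0) XOR (0 XOR 0)) OR 0) -> 0
  row 1 [00001]: (((0 OR 0) XOR (0 XOR 0)) OR 1) -> 1
  row 2 [00010]: (((0 OR 0) XOR (0 XOR 1)) OR 0) -> 1
  row 3 [00011]: (((0 OR 0) XOR (0 XOR 1)) OR 1) -> 1
  row 4 [00100]: (((0 OR 0) XOR (0 XOR 0)) OR 0) -> 0
  row 5 [00101]: (((0 OR 0) XOR (0 XOR 0)) OR 1) -> 1
  row 6 [00110]: (((0 OR 0) XOR (0 XOR 1)) OR 0) -> 1
  row 7 [00111]: (((0 OR 0) XOR (0 XOR 1)) OR 1) -> 1
  row 8 [01000]: (((0 OR 1) XOR (1 XOR 0)) OR 0) -> 0
  row 9 [01001]: (((0 OR 1) XOR (1 XOR 0)) OR 1) -> 1
  row 10 [01010]: (((0 OR 1) XOR (1 XOR 1)) OR 0) -> 1
  row 11 [01011]: (((0 OR 1) XOR (1 XOR 1)) OR 1) -> 1
  row 12 [01100]: (((0 OR 1) XOR (1 XOR 0)) OR 0) -> 0
  row 13 [01101]: (((0 OR 1) XOR (1 XOR 0)) OR 1) -> 1
  row 14 [01110]: (((0 OR 1) XOR (1 XOR 1)) OR 0) -> 1
  row 15 [01111]: (((0 OR 1) XOR (1 XOR 1)) OR 1) -> 1
  row 16 [10000]: (((1 OR 0) XOR (0 XOR 0)) OR 0) -> 1
  row 17 [10001]: (((1 OR 0) XOR (0 XOR 0)) OR 1) -> 1
  row 18 [10010]: (((1 OR 0) XOR (0 XOR 1)) OR 0) -> 0
  row 19 [10011]: (((1 OR 0) XOR (0 XOR 1)) OR 1) -> 1
  row 20 [10100]: (((1 OR 0) XOR (0 XOR 0)) OR 0) -> 1
  row 21 [10101]: (((1 OR 0) XOR (0 XOR 0)) OR 1) -> 1
  row 22 [10110]: (((1 OR 0) XOR (0 XOR 1)) OR 0) -> 0
  row 23 [10111]: (((1 OR 0) XOR (0 XOR 1)) OR 1) -> 1
  row 24 [11000]: (((1 OR 1) XOR (1 XOR 0)) OR 0) -> 0
  row 25 [11001]: (((1 OR 1) XOR (1 XOR 0)) OR 1) -> 1
  row 26 [11010]: (((1 OR 1) XOR (1 XOR 1)) OR 0) -> 1
  row 27 [11011]: (((1 OR 1) XOR (1 XOR 1)) OR 1) -> 1
  row 28 [11100]: (((1 OR 1) XOR (1 XOR 0)) OR 0) -> 0
  row 29 [11101]: (((1 OR 1) XOR (1 XOR 0)) OR 1) -> 1
  row 30 [11110]: (((1 OR 1) XOR (1 XOR 1)) OR 0) -> 1
  row 31 [11111]: (((1 OR 1) XOR (1 XOR 1)) OR 1) -> 1
Full result column, 4 rows per line (a,b,c fixed per line; d,e runs 00..11 left to right):
  rows 0-3 [a,b,c=000]: 0111  = hex 7
  rows 4-7 [a,b,c=001]: 0111  = hex 7
  rows 8-11 [a,b,c=010]: 0111  = hex 7
  rows 12-15 [a,b,c=011]: 0111  = hex 7
  rows 16-19 [a,b,c=100]: 1101  = hex D
  rows 20-23 [a,b,c=101]: 1101  = hex D
  rows 24-27 [a,b,c=110]: 0111  = hex 7
  rows 28-31 [a,b,c=111]: 0111  = hex 7
Output column (row 0 .. row 31) = 01110111011101111101110101110111
Output column grouped in 4s = 0111 0111 0111 0111 1101 1101 0111 0111 = 0x7777DD77
Convert to decimal digit by digit (value = value*16 + digit):
  7 -> 7
  7*16 + 7 = 119
  119*16 + 7 = 1911
  1911*16 + 7 = 30583
  30583*16 + 13 (D) = 489341
  489341*16 + 13 (D) = 7829469
  7829469*16 + 7 = 125271511
  125271511*16 + 7 = 2004344183
Decimal = 2004344183

2004344183


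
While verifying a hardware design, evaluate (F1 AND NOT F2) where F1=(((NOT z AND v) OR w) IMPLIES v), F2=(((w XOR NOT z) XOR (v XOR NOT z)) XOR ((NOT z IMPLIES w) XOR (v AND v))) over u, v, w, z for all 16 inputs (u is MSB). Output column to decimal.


F1 = (((NOT z AND v) OR w) IMPLIES v)
F2 = (((w XOR NOT z) XOR (v XOR NOT z)) XOR ((NOT z IMPLIES w) XOR (v AND v)))
Counterexample to F1=>F2 is where F1=1 and F2=0.
Evaluate each row (bits = u,v,w,z, MSB first):
  row 0 [0000]: F1=1 F2=0 -> F1&~F2 -> 1
  row 1 [0001]: F1=1 F2=1 -> F1&~F2 -> 0
  row 2 [0010]: F1=0 F2=0 -> F1&~F2 -> 0
  row 3 [0011]: F1=0 F2=0 -> F1&~F2 -> 0
  row 4 [0100]: F1=1 F2=0 -> F1&~F2 -> 1
  row 5 [0101]: F1=1 F2=1 -> F1&~F2 -> 0
  row 6 [0110]: F1=1 F2=0 -> F1&~F2 -> 1
  row 7 [0111]: F1=1 F2=0 -> F1&~F2 -> 1
  row 8 [1000]: F1=1 F2=0 -> F1&~F2 -> 1
  row 9 [1001]: F1=1 F2=1 -> F1&~F2 -> 0
  row 10 [1010]: F1=0 F2=0 -> F1&~F2 -> 0
  row 11 [1011]: F1=0 F2=0 -> F1&~F2 -> 0
  row 12 [1100]: F1=1 F2=0 -> F1&~F2 -> 1
  row 13 [1101]: F1=1 F2=1 -> F1&~F2 -> 0
  row 14 [1110]: F1=1 F2=0 -> F1&~F2 -> 1
  row 15 [1111]: F1=1 F2=0 -> F1&~F2 -> 1
Full result column, 4 rows per line (u,v fixed per line; w,z runs 00..11 left to right):
  rows 0-3 [u,v=00]: 1000  = hex 8
  rows 4-7 [u,v=01]: 1011  = hex B
  rows 8-11 [u,v=10]: 1000  = hex 8
  rows 12-15 [u,v=11]: 1011  = hex B
Counterexample vector (row 0 .. row 15) = 1000101110001011
Output column grouped in 4s = 1000 1011 1000 1011 = 0x8B8B
Convert to decimal digit by digit (value = value*16 + digit):
  8 -> 8
  8*16 + 11 (B) = 139
  139*16 + 8 = 2232
  2232*16 + 11 (B) = 35723
Decimal = 35723

35723


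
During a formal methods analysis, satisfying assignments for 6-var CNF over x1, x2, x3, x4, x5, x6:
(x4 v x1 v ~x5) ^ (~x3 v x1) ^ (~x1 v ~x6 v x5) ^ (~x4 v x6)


CNF with 4 clauses over 6 vars (64 assignments).
An assignment satisfies CNF iff every clause has >=1 true literal.
Check each row (bits = x1,x2,x3,x4,x5,x6; clause T/F shown):
  row 0 [000000]: clauses=TTTT -> 1
  row 1 [000001]: clauses=TTTT -> 1
  row 2 [000010]: clauses=FTTT -> 0
  row 3 [000011]: clauses=FTTT -> 0
  row 4 [000100]: clauses=TTTF -> 0
  (every remaining row is evaluated the same way; all 64 results are listed next)
Full result column, 8 rows per line (x1,x2,x3 fixed per line; x4,x5,x6 runs 000..111 left to right):
  rows 0-7 [x1,x2,x3=000]: 11000101  (ones: 4)
  rows 8-15 [x1,x2,x3=001]: 00000000  (ones: 0)
  rows 16-23 [x1,x2,x3=010]: 11000101  (ones: 4)
  rows 24-31 [x1,x2,x3=011]: 00000000  (ones: 0)
  rows 32-39 [x1,x2,x3=100]: 10110001  (ones: 4)
  rows 40-47 [x1,x2,x3=101]: 10110001  (ones: 4)
  rows 48-55 [x1,x2,x3=110]: 10110001  (ones: 4)
  rows 56-63 [x1,x2,x3=111]: 10110001  (ones: 4)
Satisfying assignments = 4+0+4+0+4+4+4+4 = 24

24


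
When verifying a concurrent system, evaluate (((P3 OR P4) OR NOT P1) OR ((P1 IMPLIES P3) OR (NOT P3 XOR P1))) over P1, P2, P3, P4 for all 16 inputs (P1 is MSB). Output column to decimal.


Formula: (((P3 OR P4) OR NOT P1) OR ((P1 IMPLIES P3) OR (NOT P3 XOR P1))) over P1, P2, P3, P4 (16 rows)
Evaluate each row (bits = P1,P2,P3,P4, MSB first):
  row 0 [0000]: (((0 OR 0) OR NOT 0) OR ((0 IMPLIES 0) OR (NOT 0 XOR 0))) -> 1
  row 1 [0001]: (((0 OR 1) OR NOT 0) OR ((0 IMPLIES 0) OR (NOT 0 XOR 0))) -> 1
  row 2 [0010]: (((1 OR 0) OR NOT 0) OR ((0 IMPLIES 1) OR (NOT 1 XOR 0))) -> 1
  row 3 [0011]: (((1 OR 1) OR NOT 0) OR ((0 IMPLIES 1) OR (NOT 1 XOR 0))) -> 1
  row 4 [0100]: (((0 OR 0) OR NOT 0) OR ((0 IMPLIES 0) OR (NOT 0 XOR 0))) -> 1
  row 5 [0101]: (((0 OR 1) OR NOT 0) OR ((0 IMPLIES 0) OR (NOT 0 XOR 0))) -> 1
  row 6 [0110]: (((1 OR 0) OR NOT 0) OR ((0 IMPLIES 1) OR (NOT 1 XOR 0))) -> 1
  row 7 [0111]: (((1 OR 1) OR NOT 0) OR ((0 IMPLIES 1) OR (NOT 1 XOR 0))) -> 1
  row 8 [1000]: (((0 OR 0) OR NOT 1) OR ((1 IMPLIES 0) OR (NOT 0 XOR 1))) -> 0
  row 9 [1001]: (((0 OR 1) OR NOT 1) OR ((1 IMPLIES 0) OR (NOT 0 XOR 1))) -> 1
  row 10 [1010]: (((1 OR 0) OR NOT 1) OR ((1 IMPLIES 1) OR (NOT 1 XOR 1))) -> 1
  row 11 [1011]: (((1 OR 1) OR NOT 1) OR ((1 IMPLIES 1) OR (NOT 1 XOR 1))) -> 1
  row 12 [1100]: (((0 OR 0) OR NOT 1) OR ((1 IMPLIES 0) OR (NOT 0 XOR 1))) -> 0
  row 13 [1101]: (((0 OR 1) OR NOT 1) OR ((1 IMPLIES 0) OR (NOT 0 XOR 1))) -> 1
  row 14 [1110]: (((1 OR 0) OR NOT 1) OR ((1 IMPLIES 1) OR (NOT 1 XOR 1))) -> 1
  row 15 [1111]: (((1 OR 1) OR NOT 1) OR ((1 IMPLIES 1) OR (NOT 1 XOR 1))) -> 1
Full result column, 4 rows per line (P1,P2 fixed per line; P3,P4 runs 00..11 left to right):
  rows 0-3 [P1,P2=00]: 1111  = hex F
  rows 4-7 [P1,P2=01]: 1111  = hex F
  rows 8-11 [P1,P2=10]: 0111  = hex 7
  rows 12-15 [P1,P2=11]: 0111  = hex 7
Output column (row 0 .. row 15) = 1111111101110111
Output column grouped in 4s = 1111 1111 0111 0111 = 0xFF77
Convert to decimal digit by digit (value = value*16 + digit):
  F -> 15
  15*16 + 15 (F) = 255
  255*16 + 7 = 4087
  4087*16 + 7 = 65399
Decimal = 65399

65399


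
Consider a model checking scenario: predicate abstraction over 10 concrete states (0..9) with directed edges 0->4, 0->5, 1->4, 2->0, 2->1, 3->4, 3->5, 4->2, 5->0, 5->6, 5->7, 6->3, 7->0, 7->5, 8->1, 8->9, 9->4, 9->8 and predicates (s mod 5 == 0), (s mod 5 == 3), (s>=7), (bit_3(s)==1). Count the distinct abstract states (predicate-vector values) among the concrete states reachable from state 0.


BFS from 0:
Concrete reachable: {0, 1, 2, 3, 4, 5, 6, 7}
Abstract via predicates (s mod 5 == 0), (s mod 5 == 3), (s>=7), (bit_3(s)==1):
  (0,0,0,0) <- {1, 2, 4, 6}
  (0,0,1,0) <- {7}
  (0,1,0,0) <- {3}
  (1,0,0,0) <- {0, 5}
Distinct abstract states = 4

4


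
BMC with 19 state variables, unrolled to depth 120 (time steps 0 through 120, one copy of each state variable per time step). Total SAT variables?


BMC unrolls to depth k, creating one copy of each state var for steps 0..k.
Step count = 120 + 1 = 121 (steps 0 through 120)
Vars per step = 19
Total = 19 * 121 = 2299

2299


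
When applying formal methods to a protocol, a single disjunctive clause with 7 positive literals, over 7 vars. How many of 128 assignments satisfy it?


Step 1: Total=2^7=128
Step 2: Unsat when all 7 false: 2^0=1
Step 3: Sat=128-1=127

127


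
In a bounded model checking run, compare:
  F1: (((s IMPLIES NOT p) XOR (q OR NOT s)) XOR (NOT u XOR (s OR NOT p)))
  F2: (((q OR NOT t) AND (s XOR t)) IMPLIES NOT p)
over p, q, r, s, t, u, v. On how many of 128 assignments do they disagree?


F1 = (((s IMPLIES NOT p) XOR (q OR NOT s)) XOR (NOT u XOR (s OR NOT p)))
F2 = (((q OR NOT t) AND (s XOR t)) IMPLIES NOT p)
Evaluate both on each of 128 rows (bits = p,q,r,s,t,u,v):
  row 0 [0000000]: F1=0 F2=1 (differ) -> 1
  row 1 [0000001]: F1=0 F2=1 (differ) -> 1
  row 2 [0000010]: F1=1 F2=1 -> 0
  row 3 [0000011]: F1=1 F2=1 -> 0
  row 4 [0000100]: F1=0 F2=1 (differ) -> 1
  (every remaining row is evaluated the same way; all 128 results are listed next)
Full result column, 8 rows per line (p,q,r,s fixed per line; t,u,v runs 000..111 left to right):
  rows 0-7 [p,q,r,s=0000]: 11001100  (ones: 4)
  rows 8-15 [p,q,r,s=0001]: 00110011  (ones: 4)
  rows 16-23 [p,q,r,s=0010]: 11001100  (ones: 4)
  rows 24-31 [p,q,r,s=0011]: 00110011  (ones: 4)
  rows 32-39 [p,q,r,s=0100]: 11001100  (ones: 4)
  rows 40-47 [p,q,r,s=0101]: 11001100  (ones: 4)
  rows 48-55 [p,q,r,s=0110]: 11001100  (ones: 4)
  rows 56-63 [p,q,r,s=0111]: 11001100  (ones: 4)
  rows 64-71 [p,q,r,s=1000]: 00110011  (ones: 4)
  rows 72-79 [p,q,r,s=1001]: 00111100  (ones: 4)
  rows 80-87 [p,q,r,s=1010]: 00110011  (ones: 4)
  rows 88-95 [p,q,r,s=1011]: 00111100  (ones: 4)
  rows 96-103 [p,q,r,s=1100]: 00111100  (ones: 4)
  rows 104-111 [p,q,r,s=1101]: 11000011  (ones: 4)
  rows 112-119 [p,q,r,s=1110]: 00111100  (ones: 4)
  rows 120-127 [p,q,r,s=1111]: 11000011  (ones: 4)
Disagreements = 4+4+4+4+4+4+4+4+4+4+4+4+4+4+4+4 = 64

64


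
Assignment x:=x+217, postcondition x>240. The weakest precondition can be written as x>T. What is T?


Formula: wp(x:=E, P) = P[E/x] (substitute E for x in postcondition)
Step 1: Postcondition: x>240
Step 2: Substitute x+217 for x: x+217>240
Step 3: Solve for x: x > 240-217 = 23

23


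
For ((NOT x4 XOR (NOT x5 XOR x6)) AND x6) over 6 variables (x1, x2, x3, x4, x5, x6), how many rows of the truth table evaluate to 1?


Formula: ((NOT x4 XOR (NOT x5 XOR x6)) AND x6) over 6 vars (64 rows)
Evaluate each row (x1, x2, x3, x4, x5, x6 as bits, MSB first):
  row 0 [000000]: ((NOT 0 XOR (NOT 0 XOR 0)) AND 0) -> 0
  row 1 [000001]: ((NOT 0 XOR (NOT 0 XOR 1)) AND 1) -> 1
  row 2 [000010]: ((NOT 0 XOR (NOT 1 XOR 0)) AND 0) -> 0
  row 3 [000011]: ((NOT 0 XOR (NOT 1 XOR 1)) AND 1) -> 0
  row 4 [000100]: ((NOT 1 XOR (NOT 0 XOR 0)) AND 0) -> 0
  (every remaining row is evaluated the same way; all 64 results are listed next)
Full result column, 8 rows per line (x1,x2,x3 fixed per line; x4,x5,x6 runs 000..111 left to right):
  rows 0-7 [x1,x2,x3=000]: 01000001  (ones: 2)
  rows 8-15 [x1,x2,x3=001]: 01000001  (ones: 2)
  rows 16-23 [x1,x2,x3=010]: 01000001  (ones: 2)
  rows 24-31 [x1,x2,x3=011]: 01000001  (ones: 2)
  rows 32-39 [x1,x2,x3=100]: 01000001  (ones: 2)
  rows 40-47 [x1,x2,x3=101]: 01000001  (ones: 2)
  rows 48-55 [x1,x2,x3=110]: 01000001  (ones: 2)
  rows 56-63 [x1,x2,x3=111]: 01000001  (ones: 2)
Count of 1-rows = 2+2+2+2+2+2+2+2 = 16

16


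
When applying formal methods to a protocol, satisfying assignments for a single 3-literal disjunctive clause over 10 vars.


Step 1: Total=2^10=1024
Step 2: Unsat when all 3 false: 2^7=128
Step 3: Sat=1024-128=896

896


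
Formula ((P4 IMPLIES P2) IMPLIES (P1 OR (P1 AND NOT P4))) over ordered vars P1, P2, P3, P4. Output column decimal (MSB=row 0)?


Formula: ((P4 IMPLIES P2) IMPLIES (P1 OR (P1 AND NOT P4))) over P1, P2, P3, P4 (16 rows)
Evaluate each row (bits = P1,P2,P3,P4, MSB first):
  row 0 [0000]: ((0 IMPLIES 0) IMPLIES (0 OR (0 AND NOT 0))) -> 0
  row 1 [0001]: ((1 IMPLIES 0) IMPLIES (0 OR (0 AND NOT 1))) -> 1
  row 2 [0010]: ((0 IMPLIES 0) IMPLIES (0 OR (0 AND NOT 0))) -> 0
  row 3 [0011]: ((1 IMPLIES 0) IMPLIES (0 OR (0 AND NOT 1))) -> 1
  row 4 [0100]: ((0 IMPLIES 1) IMPLIES (0 OR (0 AND NOT 0))) -> 0
  row 5 [0101]: ((1 IMPLIES 1) IMPLIES (0 OR (0 AND NOT 1))) -> 0
  row 6 [0110]: ((0 IMPLIES 1) IMPLIES (0 OR (0 AND NOT 0))) -> 0
  row 7 [0111]: ((1 IMPLIES 1) IMPLIES (0 OR (0 AND NOT 1))) -> 0
  row 8 [1000]: ((0 IMPLIES 0) IMPLIES (1 OR (1 AND NOT 0))) -> 1
  row 9 [1001]: ((1 IMPLIES 0) IMPLIES (1 OR (1 AND NOT 1))) -> 1
  row 10 [1010]: ((0 IMPLIES 0) IMPLIES (1 OR (1 AND NOT 0))) -> 1
  row 11 [1011]: ((1 IMPLIES 0) IMPLIES (1 OR (1 AND NOT 1))) -> 1
  row 12 [1100]: ((0 IMPLIES 1) IMPLIES (1 OR (1 AND NOT 0))) -> 1
  row 13 [1101]: ((1 IMPLIES 1) IMPLIES (1 OR (1 AND NOT 1))) -> 1
  row 14 [1110]: ((0 IMPLIES 1) IMPLIES (1 OR (1 AND NOT 0))) -> 1
  row 15 [1111]: ((1 IMPLIES 1) IMPLIES (1 OR (1 AND NOT 1))) -> 1
Full result column, 4 rows per line (P1,P2 fixed per line; P3,P4 runs 00..11 left to right):
  rows 0-3 [P1,P2=00]: 0101  = hex 5
  rows 4-7 [P1,P2=01]: 0000  = hex 0
  rows 8-11 [P1,P2=10]: 1111  = hex F
  rows 12-15 [P1,P2=11]: 1111  = hex F
Output column (row 0 .. row 15) = 0101000011111111
Output column grouped in 4s = 0101 0000 1111 1111 = 0x50FF
Convert to decimal digit by digit (value = value*16 + digit):
  5 -> 5
  5*16 + 0 = 80
  80*16 + 15 (F) = 1295
  1295*16 + 15 (F) = 20735
Decimal = 20735

20735


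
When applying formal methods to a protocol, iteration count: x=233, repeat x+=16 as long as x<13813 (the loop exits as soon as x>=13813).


Step 1: x goes from 233 toward 13813 by 16; the body runs while x<13813, so iterations = ceil((bound-start)/step)
Step 2: Distance=13580
Step 3: ceil(13580/16)=849

849


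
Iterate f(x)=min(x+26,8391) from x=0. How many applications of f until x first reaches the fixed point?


Step 1: x=0, cap=8391, increment=26
Step 2: x grows by 26 each step until capped at 8391; fixed point is x=8391
Step 3: iterations = ceil(8391/26) = 323

323


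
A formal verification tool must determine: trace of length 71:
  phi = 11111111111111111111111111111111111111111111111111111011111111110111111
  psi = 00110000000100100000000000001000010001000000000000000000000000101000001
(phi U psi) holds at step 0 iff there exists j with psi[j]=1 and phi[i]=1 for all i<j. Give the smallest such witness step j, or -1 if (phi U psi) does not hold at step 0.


(phi U psi) at 0: need smallest j with psi[j]=1 and phi[i]=1 for all i in [0,j).
Scan from step 0:
  step 0: phi=1, psi=0 -> continue
  step 1: phi=1, psi=0 -> continue
  step 2: psi=1 and phi held for [0,2) -> witness found
Witness step = 2

2


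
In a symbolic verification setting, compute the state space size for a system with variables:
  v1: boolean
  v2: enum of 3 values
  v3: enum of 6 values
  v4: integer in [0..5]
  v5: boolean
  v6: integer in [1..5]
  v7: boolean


State space = product of domain sizes of all variables.
Domain sizes:
  v1 (boolean): 2
  v2 (enum of 3 values): 3
  v3 (enum of 6 values): 6
  v4 (integer in [0..5]): 6
  v5 (boolean): 2
  v6 (integer in [1..5]): 5
  v7 (boolean): 2
Product = 2 * 3 * 6 * 6 * 2 * 5 * 2 = 4320

4320


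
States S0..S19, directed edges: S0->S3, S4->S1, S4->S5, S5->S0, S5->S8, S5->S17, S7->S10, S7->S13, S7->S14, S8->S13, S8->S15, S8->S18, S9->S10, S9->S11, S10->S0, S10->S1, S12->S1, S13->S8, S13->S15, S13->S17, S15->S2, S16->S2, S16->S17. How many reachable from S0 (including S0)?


BFS from S0:
  layer 0: {S0}
  layer 1: {S3}
Reachable set: {S0, S3}
Count = 2

2


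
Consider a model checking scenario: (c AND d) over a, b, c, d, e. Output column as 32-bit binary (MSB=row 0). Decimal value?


Formula: (c AND d) over a, b, c, d, e (32 rows)
Evaluate each row (bits = a,b,c,d,e, MSB first):
  row 0 [00000]: (0 AND 0) -> 0
  row 1 [00001]: (0 AND 0) -> 0
  row 2 [00010]: (0 AND 1) -> 0
  row 3 [00011]: (0 AND 1) -> 0
  row 4 [00100]: (1 AND 0) -> 0
  row 5 [00101]: (1 AND 0) -> 0
  row 6 [00110]: (1 AND 1) -> 1
  row 7 [00111]: (1 AND 1) -> 1
  row 8 [01000]: (0 AND 0) -> 0
  row 9 [01001]: (0 AND 0) -> 0
  row 10 [01010]: (0 AND 1) -> 0
  row 11 [01011]: (0 AND 1) -> 0
  row 12 [01100]: (1 AND 0) -> 0
  row 13 [01101]: (1 AND 0) -> 0
  row 14 [01110]: (1 AND 1) -> 1
  row 15 [01111]: (1 AND 1) -> 1
  row 16 [10000]: (0 AND 0) -> 0
  row 17 [10001]: (0 AND 0) -> 0
  row 18 [10010]: (0 AND 1) -> 0
  row 19 [10011]: (0 AND 1) -> 0
  row 20 [10100]: (1 AND 0) -> 0
  row 21 [10101]: (1 AND 0) -> 0
  row 22 [10110]: (1 AND 1) -> 1
  row 23 [10111]: (1 AND 1) -> 1
  row 24 [11000]: (0 AND 0) -> 0
  row 25 [11001]: (0 AND 0) -> 0
  row 26 [11010]: (0 AND 1) -> 0
  row 27 [11011]: (0 AND 1) -> 0
  row 28 [11100]: (1 AND 0) -> 0
  row 29 [11101]: (1 AND 0) -> 0
  row 30 [11110]: (1 AND 1) -> 1
  row 31 [11111]: (1 AND 1) -> 1
Full result column, 4 rows per line (a,b,c fixed per line; d,e runs 00..11 left to right):
  rows 0-3 [a,b,c=000]: 0000  = hex 0
  rows 4-7 [a,b,c=001]: 0011  = hex 3
  rows 8-11 [a,b,c=010]: 0000  = hex 0
  rows 12-15 [a,b,c=011]: 0011  = hex 3
  rows 16-19 [a,b,c=100]: 0000  = hex 0
  rows 20-23 [a,b,c=101]: 0011  = hex 3
  rows 24-27 [a,b,c=110]: 0000  = hex 0
  rows 28-31 [a,b,c=111]: 0011  = hex 3
Output column (row 0 .. row 31) = 00000011000000110000001100000011
Output column grouped in 4s = 0000 0011 0000 0011 0000 0011 0000 0011 = 0x03030303
Convert to decimal digit by digit (value = value*16 + digit):
  0 -> 0
  0*16 + 3 = 3
  3*16 + 0 = 48
  48*16 + 3 = 771
  771*16 + 0 = 12336
  12336*16 + 3 = 197379
  197379*16 + 0 = 3158064
  3158064*16 + 3 = 50529027
Decimal = 50529027

50529027


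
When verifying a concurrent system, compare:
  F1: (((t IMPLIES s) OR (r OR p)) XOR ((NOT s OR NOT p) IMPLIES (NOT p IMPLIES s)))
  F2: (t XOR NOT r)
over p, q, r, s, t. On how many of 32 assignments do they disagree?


F1 = (((t IMPLIES s) OR (r OR p)) XOR ((NOT s OR NOT p) IMPLIES (NOT p IMPLIES s)))
F2 = (t XOR NOT r)
Evaluate both on each of 32 rows (bits = p,q,r,s,t):
  row 0 [00000]: F1=1 F2=1 -> 0
  row 1 [00001]: F1=0 F2=0 -> 0
  row 2 [00010]: F1=0 F2=1 (differ) -> 1
  row 3 [00011]: F1=0 F2=0 -> 0
  row 4 [00100]: F1=1 F2=0 (differ) -> 1
  row 5 [00101]: F1=1 F2=1 -> 0
  row 6 [00110]: F1=0 F2=0 -> 0
  row 7 [00111]: F1=0 F2=1 (differ) -> 1
  row 8 [01000]: F1=1 F2=1 -> 0
  row 9 [01001]: F1=0 F2=0 -> 0
  row 10 [01010]: F1=0 F2=1 (differ) -> 1
  row 11 [01011]: F1=0 F2=0 -> 0
  row 12 [01100]: F1=1 F2=0 (differ) -> 1
  row 13 [01101]: F1=1 F2=1 -> 0
  row 14 [01110]: F1=0 F2=0 -> 0
  row 15 [01111]: F1=0 F2=1 (differ) -> 1
  row 16 [10000]: F1=0 F2=1 (differ) -> 1
  row 17 [10001]: F1=0 F2=0 -> 0
  row 18 [10010]: F1=0 F2=1 (differ) -> 1
  row 19 [10011]: F1=0 F2=0 -> 0
  row 20 [10100]: F1=0 F2=0 -> 0
  row 21 [10101]: F1=0 F2=1 (differ) -> 1
  row 22 [10110]: F1=0 F2=0 -> 0
  row 23 [10111]: F1=0 F2=1 (differ) -> 1
  row 24 [11000]: F1=0 F2=1 (differ) -> 1
  row 25 [11001]: F1=0 F2=0 -> 0
  row 26 [11010]: F1=0 F2=1 (differ) -> 1
  row 27 [11011]: F1=0 F2=0 -> 0
  row 28 [11100]: F1=0 F2=0 -> 0
  row 29 [11101]: F1=0 F2=1 (differ) -> 1
  row 30 [11110]: F1=0 F2=0 -> 0
  row 31 [11111]: F1=0 F2=1 (differ) -> 1
Full result column, 8 rows per line (p,q fixed per line; r,s,t runs 000..111 left to right):
  rows 0-7 [p,q=00]: 00101001  (ones: 3)
  rows 8-15 [p,q=01]: 00101001  (ones: 3)
  rows 16-23 [p,q=10]: 10100101  (ones: 4)
  rows 24-31 [p,q=11]: 10100101  (ones: 4)
Disagreements = 3+3+4+4 = 14

14


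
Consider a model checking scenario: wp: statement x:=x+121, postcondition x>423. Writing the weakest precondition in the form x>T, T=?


Formula: wp(x:=E, P) = P[E/x] (substitute E for x in postcondition)
Step 1: Postcondition: x>423
Step 2: Substitute x+121 for x: x+121>423
Step 3: Solve for x: x > 423-121 = 302

302
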